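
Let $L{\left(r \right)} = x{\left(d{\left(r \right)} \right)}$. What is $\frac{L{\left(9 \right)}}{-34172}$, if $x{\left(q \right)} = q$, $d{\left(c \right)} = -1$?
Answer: $\frac{1}{34172} \approx 2.9264 \cdot 10^{-5}$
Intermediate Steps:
$L{\left(r \right)} = -1$
$\frac{L{\left(9 \right)}}{-34172} = - \frac{1}{-34172} = \left(-1\right) \left(- \frac{1}{34172}\right) = \frac{1}{34172}$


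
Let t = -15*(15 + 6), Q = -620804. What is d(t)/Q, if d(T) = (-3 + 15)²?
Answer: -36/155201 ≈ -0.00023196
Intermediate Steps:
t = -315 (t = -15*21 = -315)
d(T) = 144 (d(T) = 12² = 144)
d(t)/Q = 144/(-620804) = 144*(-1/620804) = -36/155201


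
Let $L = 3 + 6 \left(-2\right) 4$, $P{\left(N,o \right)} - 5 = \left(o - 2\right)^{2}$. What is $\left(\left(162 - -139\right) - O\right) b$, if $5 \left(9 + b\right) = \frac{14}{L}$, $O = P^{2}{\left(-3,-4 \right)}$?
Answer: $\frac{187588}{15} \approx 12506.0$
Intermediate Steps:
$P{\left(N,o \right)} = 5 + \left(-2 + o\right)^{2}$ ($P{\left(N,o \right)} = 5 + \left(o - 2\right)^{2} = 5 + \left(-2 + o\right)^{2}$)
$L = -45$ ($L = 3 - 48 = -45$)
$O = 1681$ ($O = \left(5 + \left(-2 - 4\right)^{2}\right)^{2} = \left(5 + \left(-6\right)^{2}\right)^{2} = \left(5 + 36\right)^{2} = 41^{2} = 1681$)
$b = - \frac{2039}{225}$ ($b = -9 + \frac{14 \frac{1}{-45}}{5} = -9 + \frac{14 \left(- \frac{1}{45}\right)}{5} = -9 + \frac{1}{5} \left(- \frac{14}{45}\right) = -9 - \frac{14}{225} = - \frac{2039}{225} \approx -9.0622$)
$\left(\left(162 - -139\right) - O\right) b = \left(\left(162 - -139\right) - 1681\right) \left(- \frac{2039}{225}\right) = \left(\left(162 + 139\right) - 1681\right) \left(- \frac{2039}{225}\right) = \left(301 - 1681\right) \left(- \frac{2039}{225}\right) = \left(-1380\right) \left(- \frac{2039}{225}\right) = \frac{187588}{15}$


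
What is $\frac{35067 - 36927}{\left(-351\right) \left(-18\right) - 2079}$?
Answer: $- \frac{620}{1413} \approx -0.43878$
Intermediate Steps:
$\frac{35067 - 36927}{\left(-351\right) \left(-18\right) - 2079} = - \frac{1860}{6318 - 2079} = - \frac{1860}{4239} = \left(-1860\right) \frac{1}{4239} = - \frac{620}{1413}$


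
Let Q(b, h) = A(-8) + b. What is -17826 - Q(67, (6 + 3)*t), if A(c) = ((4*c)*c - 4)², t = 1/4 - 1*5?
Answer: -81397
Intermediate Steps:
t = -19/4 (t = ¼ - 5 = -19/4 ≈ -4.7500)
A(c) = (-4 + 4*c²)² (A(c) = (4*c² - 4)² = (-4 + 4*c²)²)
Q(b, h) = 63504 + b (Q(b, h) = 16*(-1 + (-8)²)² + b = 16*(-1 + 64)² + b = 16*63² + b = 16*3969 + b = 63504 + b)
-17826 - Q(67, (6 + 3)*t) = -17826 - (63504 + 67) = -17826 - 1*63571 = -17826 - 63571 = -81397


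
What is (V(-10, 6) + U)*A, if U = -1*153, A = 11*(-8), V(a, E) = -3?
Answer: 13728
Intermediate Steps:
A = -88
U = -153
(V(-10, 6) + U)*A = (-3 - 153)*(-88) = -156*(-88) = 13728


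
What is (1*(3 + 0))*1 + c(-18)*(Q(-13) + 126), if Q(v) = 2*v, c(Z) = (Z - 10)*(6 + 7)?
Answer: -36397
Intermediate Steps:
c(Z) = -130 + 13*Z (c(Z) = (-10 + Z)*13 = -130 + 13*Z)
(1*(3 + 0))*1 + c(-18)*(Q(-13) + 126) = (1*(3 + 0))*1 + (-130 + 13*(-18))*(2*(-13) + 126) = (1*3)*1 + (-130 - 234)*(-26 + 126) = 3*1 - 364*100 = 3 - 36400 = -36397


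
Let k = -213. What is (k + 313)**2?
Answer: 10000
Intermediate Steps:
(k + 313)**2 = (-213 + 313)**2 = 100**2 = 10000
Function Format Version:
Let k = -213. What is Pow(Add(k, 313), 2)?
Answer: 10000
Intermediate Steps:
Pow(Add(k, 313), 2) = Pow(Add(-213, 313), 2) = Pow(100, 2) = 10000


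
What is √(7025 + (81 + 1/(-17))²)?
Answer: √3923601/17 ≈ 116.52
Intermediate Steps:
√(7025 + (81 + 1/(-17))²) = √(7025 + (81 - 1/17)²) = √(7025 + (1376/17)²) = √(7025 + 1893376/289) = √(3923601/289) = √3923601/17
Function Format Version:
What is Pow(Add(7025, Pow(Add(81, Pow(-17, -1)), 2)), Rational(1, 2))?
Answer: Mul(Rational(1, 17), Pow(3923601, Rational(1, 2))) ≈ 116.52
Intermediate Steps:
Pow(Add(7025, Pow(Add(81, Pow(-17, -1)), 2)), Rational(1, 2)) = Pow(Add(7025, Pow(Add(81, Rational(-1, 17)), 2)), Rational(1, 2)) = Pow(Add(7025, Pow(Rational(1376, 17), 2)), Rational(1, 2)) = Pow(Add(7025, Rational(1893376, 289)), Rational(1, 2)) = Pow(Rational(3923601, 289), Rational(1, 2)) = Mul(Rational(1, 17), Pow(3923601, Rational(1, 2)))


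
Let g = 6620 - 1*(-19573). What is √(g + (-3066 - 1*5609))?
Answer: √17518 ≈ 132.36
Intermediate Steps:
g = 26193 (g = 6620 + 19573 = 26193)
√(g + (-3066 - 1*5609)) = √(26193 + (-3066 - 1*5609)) = √(26193 + (-3066 - 5609)) = √(26193 - 8675) = √17518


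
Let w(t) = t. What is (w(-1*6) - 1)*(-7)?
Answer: 49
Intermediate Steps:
(w(-1*6) - 1)*(-7) = (-1*6 - 1)*(-7) = (-6 - 1)*(-7) = -7*(-7) = 49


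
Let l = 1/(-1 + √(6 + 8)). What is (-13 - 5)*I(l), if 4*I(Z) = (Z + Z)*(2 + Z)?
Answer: -369/169 - 252*√14/169 ≈ -7.7627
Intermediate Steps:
l = 1/(-1 + √14) ≈ 0.36474
I(Z) = Z*(2 + Z)/2 (I(Z) = ((Z + Z)*(2 + Z))/4 = ((2*Z)*(2 + Z))/4 = (2*Z*(2 + Z))/4 = Z*(2 + Z)/2)
(-13 - 5)*I(l) = (-13 - 5)*((1/13 + √14/13)*(2 + (1/13 + √14/13))/2) = -9*(1/13 + √14/13)*(27/13 + √14/13)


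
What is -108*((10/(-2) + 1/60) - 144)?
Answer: 80451/5 ≈ 16090.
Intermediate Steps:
-108*((10/(-2) + 1/60) - 144) = -108*((10*(-1/2) + 1*(1/60)) - 144) = -108*((-5 + 1/60) - 144) = -108*(-299/60 - 144) = -108*(-8939/60) = 80451/5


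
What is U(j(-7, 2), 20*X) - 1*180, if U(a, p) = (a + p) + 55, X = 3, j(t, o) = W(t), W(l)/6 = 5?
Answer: -35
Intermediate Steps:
W(l) = 30 (W(l) = 6*5 = 30)
j(t, o) = 30
U(a, p) = 55 + a + p
U(j(-7, 2), 20*X) - 1*180 = (55 + 30 + 20*3) - 1*180 = (55 + 30 + 60) - 180 = 145 - 180 = -35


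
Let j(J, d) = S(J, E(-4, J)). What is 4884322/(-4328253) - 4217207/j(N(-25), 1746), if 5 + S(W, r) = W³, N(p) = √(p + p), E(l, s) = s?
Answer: 6043668792587/36075988755 - 42172070*I*√2/5001 ≈ 167.53 - 11926.0*I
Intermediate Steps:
N(p) = √2*√p (N(p) = √(2*p) = √2*√p)
S(W, r) = -5 + W³
j(J, d) = -5 + J³
4884322/(-4328253) - 4217207/j(N(-25), 1746) = 4884322/(-4328253) - 4217207/(-5 + (√2*√(-25))³) = 4884322*(-1/4328253) - 4217207/(-5 + (√2*(5*I))³) = -4884322/4328253 - 4217207/(-5 + (5*I*√2)³) = -4884322/4328253 - 4217207/(-5 - 250*I*√2)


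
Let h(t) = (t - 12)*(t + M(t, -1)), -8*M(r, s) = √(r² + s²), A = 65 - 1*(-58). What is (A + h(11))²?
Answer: (896 + √122)²/64 ≈ 12855.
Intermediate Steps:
A = 123 (A = 65 + 58 = 123)
M(r, s) = -√(r² + s²)/8
h(t) = (-12 + t)*(t - √(1 + t²)/8) (h(t) = (t - 12)*(t - √(t² + (-1)²)/8) = (-12 + t)*(t - √(t² + 1)/8) = (-12 + t)*(t - √(1 + t²)/8))
(A + h(11))² = (123 + (11² - 12*11 + 3*√(1 + 11²)/2 - ⅛*11*√(1 + 11²)))² = (123 + (121 - 132 + 3*√(1 + 121)/2 - ⅛*11*√(1 + 121)))² = (123 + (121 - 132 + 3*√122/2 - ⅛*11*√122))² = (123 + (121 - 132 + 3*√122/2 - 11*√122/8))² = (123 + (-11 + √122/8))² = (112 + √122/8)²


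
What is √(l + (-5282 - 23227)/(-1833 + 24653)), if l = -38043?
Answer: I*√4952908532145/11410 ≈ 195.05*I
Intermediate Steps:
√(l + (-5282 - 23227)/(-1833 + 24653)) = √(-38043 + (-5282 - 23227)/(-1833 + 24653)) = √(-38043 - 28509/22820) = √(-868169769/22820) = I*√4952908532145/11410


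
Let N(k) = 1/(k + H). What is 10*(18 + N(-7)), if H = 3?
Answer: 355/2 ≈ 177.50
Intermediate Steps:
N(k) = 1/(3 + k) (N(k) = 1/(k + 3) = 1/(3 + k))
10*(18 + N(-7)) = 10*(18 + 1/(3 - 7)) = 10*(18 + 1/(-4)) = 10*(18 - ¼) = 10*(71/4) = 355/2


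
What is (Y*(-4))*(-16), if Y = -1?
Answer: -64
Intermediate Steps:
(Y*(-4))*(-16) = -1*(-4)*(-16) = 4*(-16) = -64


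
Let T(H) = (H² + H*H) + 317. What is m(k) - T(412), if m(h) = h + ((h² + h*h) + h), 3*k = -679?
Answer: -2140237/9 ≈ -2.3780e+5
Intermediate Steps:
k = -679/3 (k = (⅓)*(-679) = -679/3 ≈ -226.33)
T(H) = 317 + 2*H² (T(H) = (H² + H²) + 317 = 2*H² + 317 = 317 + 2*H²)
m(h) = 2*h + 2*h² (m(h) = h + ((h² + h²) + h) = h + (2*h² + h) = h + (h + 2*h²) = 2*h + 2*h²)
m(k) - T(412) = 2*(-679/3)*(1 - 679/3) - (317 + 2*412²) = 2*(-679/3)*(-676/3) - (317 + 2*169744) = 918008/9 - (317 + 339488) = 918008/9 - 1*339805 = 918008/9 - 339805 = -2140237/9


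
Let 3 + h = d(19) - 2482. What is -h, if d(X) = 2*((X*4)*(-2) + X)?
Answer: 2751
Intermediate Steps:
d(X) = -14*X (d(X) = 2*((4*X)*(-2) + X) = 2*(-8*X + X) = 2*(-7*X) = -14*X)
h = -2751 (h = -3 + (-14*19 - 2482) = -3 + (-266 - 2482) = -3 - 2748 = -2751)
-h = -1*(-2751) = 2751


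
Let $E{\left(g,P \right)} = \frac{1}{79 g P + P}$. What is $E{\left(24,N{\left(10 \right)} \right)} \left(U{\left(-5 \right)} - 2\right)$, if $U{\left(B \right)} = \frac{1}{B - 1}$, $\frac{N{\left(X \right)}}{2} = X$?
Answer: $- \frac{13}{227640} \approx -5.7108 \cdot 10^{-5}$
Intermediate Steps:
$N{\left(X \right)} = 2 X$
$E{\left(g,P \right)} = \frac{1}{P + 79 P g}$ ($E{\left(g,P \right)} = \frac{1}{79 P g + P} = \frac{1}{P + 79 P g}$)
$U{\left(B \right)} = \frac{1}{-1 + B}$
$E{\left(24,N{\left(10 \right)} \right)} \left(U{\left(-5 \right)} - 2\right) = \frac{1}{2 \cdot 10 \left(1 + 79 \cdot 24\right)} \left(\frac{1}{-1 - 5} - 2\right) = \frac{1}{20 \left(1 + 1896\right)} \left(\frac{1}{-6} - 2\right) = \frac{1}{20 \cdot 1897} \left(- \frac{1}{6} - 2\right) = \frac{1}{20} \cdot \frac{1}{1897} \left(- \frac{13}{6}\right) = \frac{1}{37940} \left(- \frac{13}{6}\right) = - \frac{13}{227640}$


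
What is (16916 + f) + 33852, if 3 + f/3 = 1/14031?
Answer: 237399844/4677 ≈ 50759.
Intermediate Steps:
f = -42092/4677 (f = -9 + 3/14031 = -9 + 3*(1/14031) = -9 + 1/4677 = -42092/4677 ≈ -8.9998)
(16916 + f) + 33852 = (16916 - 42092/4677) + 33852 = 79074040/4677 + 33852 = 237399844/4677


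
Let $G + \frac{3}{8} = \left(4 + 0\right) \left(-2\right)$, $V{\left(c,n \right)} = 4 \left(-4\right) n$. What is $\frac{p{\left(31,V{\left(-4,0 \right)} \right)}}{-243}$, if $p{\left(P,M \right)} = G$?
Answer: $\frac{67}{1944} \approx 0.034465$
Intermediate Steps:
$V{\left(c,n \right)} = - 16 n$
$G = - \frac{67}{8}$ ($G = - \frac{3}{8} + \left(4 + 0\right) \left(-2\right) = - \frac{3}{8} + 4 \left(-2\right) = - \frac{3}{8} - 8 = - \frac{67}{8} \approx -8.375$)
$p{\left(P,M \right)} = - \frac{67}{8}$
$\frac{p{\left(31,V{\left(-4,0 \right)} \right)}}{-243} = - \frac{67}{8 \left(-243\right)} = \left(- \frac{67}{8}\right) \left(- \frac{1}{243}\right) = \frac{67}{1944}$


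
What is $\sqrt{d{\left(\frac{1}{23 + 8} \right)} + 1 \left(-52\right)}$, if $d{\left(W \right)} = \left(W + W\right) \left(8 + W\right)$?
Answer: $\frac{i \sqrt{49474}}{31} \approx 7.1751 i$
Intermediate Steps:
$d{\left(W \right)} = 2 W \left(8 + W\right)$
$\sqrt{d{\left(\frac{1}{23 + 8} \right)} + 1 \left(-52\right)} = \sqrt{\frac{2 \left(8 + \frac{1}{23 + 8}\right)}{23 + 8} + 1 \left(-52\right)} = \sqrt{\frac{2 \left(8 + \frac{1}{31}\right)}{31} - 52} = \sqrt{2 \cdot \frac{1}{31} \left(8 + \frac{1}{31}\right) - 52} = \sqrt{2 \cdot \frac{1}{31} \cdot \frac{249}{31} - 52} = \sqrt{\frac{498}{961} - 52} = \sqrt{- \frac{49474}{961}} = \frac{i \sqrt{49474}}{31}$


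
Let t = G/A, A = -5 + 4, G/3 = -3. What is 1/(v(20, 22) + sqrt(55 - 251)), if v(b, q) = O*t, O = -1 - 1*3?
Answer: -9/373 - 7*I/746 ≈ -0.024129 - 0.0093834*I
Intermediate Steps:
G = -9 (G = 3*(-3) = -9)
A = -1
O = -4 (O = -1 - 3 = -4)
t = 9 (t = -9/(-1) = -9*(-1) = 9)
v(b, q) = -36 (v(b, q) = -4*9 = -36)
1/(v(20, 22) + sqrt(55 - 251)) = 1/(-36 + sqrt(55 - 251)) = 1/(-36 + sqrt(-196)) = 1/(-36 + 14*I) = (-36 - 14*I)/1492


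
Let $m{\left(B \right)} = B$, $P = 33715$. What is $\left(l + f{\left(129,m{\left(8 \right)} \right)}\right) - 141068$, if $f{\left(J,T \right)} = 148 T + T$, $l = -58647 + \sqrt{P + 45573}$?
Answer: $-198523 + 2 \sqrt{19822} \approx -1.9824 \cdot 10^{5}$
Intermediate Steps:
$l = -58647 + 2 \sqrt{19822}$ ($l = -58647 + \sqrt{33715 + 45573} = -58647 + \sqrt{79288} = -58647 + 2 \sqrt{19822} \approx -58365.0$)
$f{\left(J,T \right)} = 149 T$
$\left(l + f{\left(129,m{\left(8 \right)} \right)}\right) - 141068 = \left(\left(-58647 + 2 \sqrt{19822}\right) + 149 \cdot 8\right) - 141068 = \left(\left(-58647 + 2 \sqrt{19822}\right) + 1192\right) - 141068 = \left(-57455 + 2 \sqrt{19822}\right) - 141068 = -198523 + 2 \sqrt{19822}$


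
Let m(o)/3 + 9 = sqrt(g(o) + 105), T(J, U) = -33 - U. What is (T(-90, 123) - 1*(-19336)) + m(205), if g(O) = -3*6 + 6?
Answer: 19153 + 3*sqrt(93) ≈ 19182.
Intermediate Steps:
g(O) = -12 (g(O) = -18 + 6 = -12)
m(o) = -27 + 3*sqrt(93) (m(o) = -27 + 3*sqrt(-12 + 105) = -27 + 3*sqrt(93))
(T(-90, 123) - 1*(-19336)) + m(205) = ((-33 - 1*123) - 1*(-19336)) + (-27 + 3*sqrt(93)) = ((-33 - 123) + 19336) + (-27 + 3*sqrt(93)) = (-156 + 19336) + (-27 + 3*sqrt(93)) = 19180 + (-27 + 3*sqrt(93)) = 19153 + 3*sqrt(93)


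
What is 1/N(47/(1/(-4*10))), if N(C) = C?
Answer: -1/1880 ≈ -0.00053191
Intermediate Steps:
1/N(47/(1/(-4*10))) = 1/(47/(1/(-4*10))) = 1/(47/(1/(-40))) = 1/(47/(-1/40)) = 1/(47*(-40)) = 1/(-1880) = -1/1880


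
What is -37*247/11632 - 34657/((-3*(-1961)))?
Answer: -456894961/68431056 ≈ -6.6767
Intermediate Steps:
-37*247/11632 - 34657/((-3*(-1961))) = -9139*1/11632 - 34657/5883 = -9139/11632 - 34657*1/5883 = -9139/11632 - 34657/5883 = -456894961/68431056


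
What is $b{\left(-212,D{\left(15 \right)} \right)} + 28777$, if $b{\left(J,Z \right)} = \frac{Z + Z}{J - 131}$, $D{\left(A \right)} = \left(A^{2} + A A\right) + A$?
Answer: $\frac{9869581}{343} \approx 28774.0$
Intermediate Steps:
$D{\left(A \right)} = A + 2 A^{2}$ ($D{\left(A \right)} = \left(A^{2} + A^{2}\right) + A = 2 A^{2} + A = A + 2 A^{2}$)
$b{\left(J,Z \right)} = \frac{2 Z}{-131 + J}$
$b{\left(-212,D{\left(15 \right)} \right)} + 28777 = \frac{2 \cdot 15 \left(1 + 2 \cdot 15\right)}{-131 - 212} + 28777 = \frac{2 \cdot 15 \left(1 + 30\right)}{-343} + 28777 = 2 \cdot 15 \cdot 31 \left(- \frac{1}{343}\right) + 28777 = 2 \cdot 465 \left(- \frac{1}{343}\right) + 28777 = - \frac{930}{343} + 28777 = \frac{9869581}{343}$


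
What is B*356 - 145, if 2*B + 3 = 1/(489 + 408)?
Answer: -608885/897 ≈ -678.80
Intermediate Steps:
B = -1345/897 (B = -3/2 + 1/(2*(489 + 408)) = -3/2 + (1/2)/897 = -3/2 + (1/2)*(1/897) = -3/2 + 1/1794 = -1345/897 ≈ -1.4994)
B*356 - 145 = -1345/897*356 - 145 = -478820/897 - 145 = -608885/897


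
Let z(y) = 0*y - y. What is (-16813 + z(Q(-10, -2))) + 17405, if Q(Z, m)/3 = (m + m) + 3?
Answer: 595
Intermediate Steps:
Q(Z, m) = 9 + 6*m (Q(Z, m) = 3*((m + m) + 3) = 3*(2*m + 3) = 3*(3 + 2*m) = 9 + 6*m)
z(y) = -y (z(y) = 0 - y = -y)
(-16813 + z(Q(-10, -2))) + 17405 = (-16813 - (9 + 6*(-2))) + 17405 = (-16813 - (9 - 12)) + 17405 = (-16813 - 1*(-3)) + 17405 = (-16813 + 3) + 17405 = -16810 + 17405 = 595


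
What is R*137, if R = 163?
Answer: 22331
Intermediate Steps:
R*137 = 163*137 = 22331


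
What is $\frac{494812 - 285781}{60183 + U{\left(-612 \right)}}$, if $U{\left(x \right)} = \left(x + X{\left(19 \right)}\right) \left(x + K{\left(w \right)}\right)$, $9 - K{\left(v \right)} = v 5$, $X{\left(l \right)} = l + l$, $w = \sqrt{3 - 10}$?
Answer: $\frac{16986068091}{33028282265} - \frac{119983794 i \sqrt{7}}{33028282265} \approx 0.51429 - 0.0096114 i$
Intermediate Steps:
$w = i \sqrt{7}$ ($w = \sqrt{-7} = i \sqrt{7} \approx 2.6458 i$)
$X{\left(l \right)} = 2 l$
$K{\left(v \right)} = 9 - 5 v$ ($K{\left(v \right)} = 9 - v 5 = 9 - 5 v$)
$U{\left(x \right)} = \left(38 + x\right) \left(9 + x - 5 i \sqrt{7}\right)$ ($U{\left(x \right)} = \left(x + 2 \cdot 19\right) \left(x + \left(9 - 5 i \sqrt{7}\right)\right) = \left(x + 38\right) \left(x + \left(9 - 5 i \sqrt{7}\right)\right) = \left(38 + x\right) \left(9 + x - 5 i \sqrt{7}\right)$)
$\frac{494812 - 285781}{60183 + U{\left(-612 \right)}} = \frac{494812 - 285781}{60183 + \left(342 + \left(-612\right)^{2} + 47 \left(-612\right) - 190 i \sqrt{7} - 5 i \left(-612\right) \sqrt{7}\right)} = \frac{209031}{60183 + \left(342 + 374544 - 28764 - 190 i \sqrt{7} + 3060 i \sqrt{7}\right)} = \frac{209031}{60183 + \left(346122 + 2870 i \sqrt{7}\right)} = \frac{209031}{406305 + 2870 i \sqrt{7}}$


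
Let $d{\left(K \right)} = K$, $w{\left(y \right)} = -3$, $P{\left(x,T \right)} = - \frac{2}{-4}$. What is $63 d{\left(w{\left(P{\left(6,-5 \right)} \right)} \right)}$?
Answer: $-189$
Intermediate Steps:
$P{\left(x,T \right)} = \frac{1}{2}$ ($P{\left(x,T \right)} = \left(-2\right) \left(- \frac{1}{4}\right) = \frac{1}{2}$)
$63 d{\left(w{\left(P{\left(6,-5 \right)} \right)} \right)} = 63 \left(-3\right) = -189$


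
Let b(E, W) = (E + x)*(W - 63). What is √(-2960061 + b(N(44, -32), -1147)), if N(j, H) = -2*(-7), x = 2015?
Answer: I*√5415151 ≈ 2327.0*I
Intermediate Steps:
N(j, H) = 14
b(E, W) = (-63 + W)*(2015 + E) (b(E, W) = (E + 2015)*(W - 63) = (2015 + E)*(-63 + W) = (-63 + W)*(2015 + E))
√(-2960061 + b(N(44, -32), -1147)) = √(-2960061 + (-126945 - 63*14 + 2015*(-1147) + 14*(-1147))) = √(-2960061 + (-126945 - 882 - 2311205 - 16058)) = √(-2960061 - 2455090) = √(-5415151) = I*√5415151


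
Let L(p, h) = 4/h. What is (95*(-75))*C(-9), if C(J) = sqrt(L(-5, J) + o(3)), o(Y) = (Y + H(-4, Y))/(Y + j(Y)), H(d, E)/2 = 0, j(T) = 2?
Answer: -475*sqrt(35) ≈ -2810.1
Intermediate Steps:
H(d, E) = 0 (H(d, E) = 2*0 = 0)
o(Y) = Y/(2 + Y) (o(Y) = (Y + 0)/(Y + 2) = Y/(2 + Y))
C(J) = sqrt(3/5 + 4/J) (C(J) = sqrt(4/J + 3/(2 + 3)) = sqrt(4/J + 3/5) = sqrt(3/5 + 4/J))
(95*(-75))*C(-9) = (95*(-75))*(sqrt(15 + 100/(-9))/5) = -1425*sqrt(15 + 100*(-1/9)) = -1425*sqrt(15 - 100/9) = -1425*sqrt(35/9) = -1425*sqrt(35)/3 = -475*sqrt(35)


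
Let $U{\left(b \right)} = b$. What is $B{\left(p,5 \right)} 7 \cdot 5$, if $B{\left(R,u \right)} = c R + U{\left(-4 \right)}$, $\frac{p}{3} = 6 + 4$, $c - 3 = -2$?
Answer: $910$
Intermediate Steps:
$c = 1$ ($c = 3 - 2 = 1$)
$p = 30$ ($p = 3 \left(6 + 4\right) = 3 \cdot 10 = 30$)
$B{\left(R,u \right)} = -4 + R$ ($B{\left(R,u \right)} = 1 R - 4 = R - 4 = -4 + R$)
$B{\left(p,5 \right)} 7 \cdot 5 = \left(-4 + 30\right) 7 \cdot 5 = 26 \cdot 7 \cdot 5 = 182 \cdot 5 = 910$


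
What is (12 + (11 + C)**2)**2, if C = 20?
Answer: 946729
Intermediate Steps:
(12 + (11 + C)**2)**2 = (12 + (11 + 20)**2)**2 = (12 + 31**2)**2 = (12 + 961)**2 = 973**2 = 946729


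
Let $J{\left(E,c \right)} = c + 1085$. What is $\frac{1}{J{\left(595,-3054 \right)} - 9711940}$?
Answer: $- \frac{1}{9713909} \approx -1.0295 \cdot 10^{-7}$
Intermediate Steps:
$J{\left(E,c \right)} = 1085 + c$
$\frac{1}{J{\left(595,-3054 \right)} - 9711940} = \frac{1}{\left(1085 - 3054\right) - 9711940} = \frac{1}{-1969 - 9711940} = \frac{1}{-9713909} = - \frac{1}{9713909}$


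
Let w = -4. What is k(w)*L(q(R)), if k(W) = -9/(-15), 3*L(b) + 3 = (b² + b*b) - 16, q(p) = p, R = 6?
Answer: 53/5 ≈ 10.600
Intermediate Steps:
L(b) = -19/3 + 2*b²/3 (L(b) = -1 + ((b² + b*b) - 16)/3 = -1 + ((b² + b²) - 16)/3 = -1 + (2*b² - 16)/3 = -1 + (-16 + 2*b²)/3 = -1 + (-16/3 + 2*b²/3) = -19/3 + 2*b²/3)
k(W) = ⅗ (k(W) = -9*(-1/15) = ⅗)
k(w)*L(q(R)) = 3*(-19/3 + (⅔)*6²)/5 = 3*(-19/3 + (⅔)*36)/5 = 3*(-19/3 + 24)/5 = (⅗)*(53/3) = 53/5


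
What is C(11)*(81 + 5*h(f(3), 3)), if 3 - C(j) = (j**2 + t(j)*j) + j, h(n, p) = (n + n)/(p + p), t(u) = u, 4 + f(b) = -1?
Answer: -54500/3 ≈ -18167.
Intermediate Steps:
f(b) = -5 (f(b) = -4 - 1 = -5)
h(n, p) = n/p (h(n, p) = (2*n)/((2*p)) = (2*n)*(1/(2*p)) = n/p)
C(j) = 3 - j - 2*j**2 (C(j) = 3 - ((j**2 + j*j) + j) = 3 - ((j**2 + j**2) + j) = 3 - (2*j**2 + j) = 3 - (j + 2*j**2) = 3 + (-j - 2*j**2) = 3 - j - 2*j**2)
C(11)*(81 + 5*h(f(3), 3)) = (3 - 1*11 - 2*11**2)*(81 + 5*(-5/3)) = (3 - 11 - 2*121)*(81 + 5*(-5*1/3)) = (3 - 11 - 242)*(81 + 5*(-5/3)) = -250*(81 - 25/3) = -250*218/3 = -54500/3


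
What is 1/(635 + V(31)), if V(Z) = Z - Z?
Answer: 1/635 ≈ 0.0015748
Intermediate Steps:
V(Z) = 0
1/(635 + V(31)) = 1/(635 + 0) = 1/635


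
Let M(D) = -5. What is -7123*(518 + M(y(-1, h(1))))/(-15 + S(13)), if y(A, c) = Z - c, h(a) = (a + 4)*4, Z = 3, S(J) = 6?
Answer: 406011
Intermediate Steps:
h(a) = 16 + 4*a (h(a) = (4 + a)*4 = 16 + 4*a)
y(A, c) = 3 - c
-7123*(518 + M(y(-1, h(1))))/(-15 + S(13)) = -7123*(518 - 5)/(-15 + 6) = -3654099/(-9) = -3654099*(-1)/9 = -7123*(-57) = 406011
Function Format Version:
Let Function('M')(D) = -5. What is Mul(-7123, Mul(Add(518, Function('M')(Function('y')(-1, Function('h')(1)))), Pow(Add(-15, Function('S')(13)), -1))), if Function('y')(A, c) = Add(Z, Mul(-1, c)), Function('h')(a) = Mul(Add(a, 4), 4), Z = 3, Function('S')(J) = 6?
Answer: 406011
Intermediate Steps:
Function('h')(a) = Add(16, Mul(4, a)) (Function('h')(a) = Mul(Add(4, a), 4) = Add(16, Mul(4, a)))
Function('y')(A, c) = Add(3, Mul(-1, c))
Mul(-7123, Mul(Add(518, Function('M')(Function('y')(-1, Function('h')(1)))), Pow(Add(-15, Function('S')(13)), -1))) = Mul(-7123, Mul(Add(518, -5), Pow(Add(-15, 6), -1))) = Mul(-7123, Mul(513, Pow(-9, -1))) = Mul(-7123, Mul(513, Rational(-1, 9))) = Mul(-7123, -57) = 406011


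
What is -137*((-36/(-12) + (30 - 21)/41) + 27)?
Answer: -169743/41 ≈ -4140.1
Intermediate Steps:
-137*((-36/(-12) + (30 - 21)/41) + 27) = -137*((-36*(-1/12) + 9*(1/41)) + 27) = -137*((3 + 9/41) + 27) = -137*(132/41 + 27) = -137*1239/41 = -169743/41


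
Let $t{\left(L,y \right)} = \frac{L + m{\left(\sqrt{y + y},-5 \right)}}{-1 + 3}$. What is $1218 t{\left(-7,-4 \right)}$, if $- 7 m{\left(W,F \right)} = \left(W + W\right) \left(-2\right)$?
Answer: $-4263 + 696 i \sqrt{2} \approx -4263.0 + 984.29 i$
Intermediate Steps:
$m{\left(W,F \right)} = \frac{4 W}{7}$ ($m{\left(W,F \right)} = - \frac{\left(W + W\right) \left(-2\right)}{7} = - \frac{2 W \left(-2\right)}{7} = - \frac{\left(-4\right) W}{7} = \frac{4 W}{7}$)
$t{\left(L,y \right)} = \frac{L}{2} + \frac{2 \sqrt{2} \sqrt{y}}{7}$ ($t{\left(L,y \right)} = \frac{L + \frac{4 \sqrt{y + y}}{7}}{-1 + 3} = \frac{L + \frac{4 \sqrt{2 y}}{7}}{2} = \left(L + \frac{4 \sqrt{2} \sqrt{y}}{7}\right) \frac{1}{2} = \frac{L}{2} + \frac{2 \sqrt{2} \sqrt{y}}{7}$)
$1218 t{\left(-7,-4 \right)} = 1218 \left(\frac{1}{2} \left(-7\right) + \frac{2 \sqrt{2} \sqrt{-4}}{7}\right) = 1218 \left(- \frac{7}{2} + \frac{2 \sqrt{2} \cdot 2 i}{7}\right) = 1218 \left(- \frac{7}{2} + \frac{4 i \sqrt{2}}{7}\right) = -4263 + 696 i \sqrt{2}$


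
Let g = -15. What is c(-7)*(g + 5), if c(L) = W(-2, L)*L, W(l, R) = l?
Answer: -140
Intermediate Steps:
c(L) = -2*L
c(-7)*(g + 5) = (-2*(-7))*(-15 + 5) = 14*(-10) = -140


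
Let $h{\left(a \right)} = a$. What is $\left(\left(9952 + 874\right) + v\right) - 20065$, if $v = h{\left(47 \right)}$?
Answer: $-9192$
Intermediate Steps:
$v = 47$
$\left(\left(9952 + 874\right) + v\right) - 20065 = \left(\left(9952 + 874\right) + 47\right) - 20065 = \left(10826 + 47\right) - 20065 = 10873 - 20065 = -9192$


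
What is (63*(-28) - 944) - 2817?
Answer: -5525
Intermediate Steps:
(63*(-28) - 944) - 2817 = (-1764 - 944) - 2817 = -2708 - 2817 = -5525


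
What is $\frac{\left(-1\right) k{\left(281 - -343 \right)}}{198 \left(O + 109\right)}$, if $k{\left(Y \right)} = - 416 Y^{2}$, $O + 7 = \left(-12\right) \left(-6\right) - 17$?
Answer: $\frac{8998912}{1727} \approx 5210.7$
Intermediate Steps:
$O = 48$ ($O = -7 - -55 = -7 + \left(72 - 17\right) = -7 + 55 = 48$)
$\frac{\left(-1\right) k{\left(281 - -343 \right)}}{198 \left(O + 109\right)} = \frac{\left(-1\right) \left(- 416 \left(281 - -343\right)^{2}\right)}{198 \left(48 + 109\right)} = \frac{\left(-1\right) \left(- 416 \left(281 + 343\right)^{2}\right)}{198 \cdot 157} = \frac{\left(-1\right) \left(- 416 \cdot 624^{2}\right)}{31086} = - \left(-416\right) 389376 \cdot \frac{1}{31086} = \left(-1\right) \left(-161980416\right) \frac{1}{31086} = 161980416 \cdot \frac{1}{31086} = \frac{8998912}{1727}$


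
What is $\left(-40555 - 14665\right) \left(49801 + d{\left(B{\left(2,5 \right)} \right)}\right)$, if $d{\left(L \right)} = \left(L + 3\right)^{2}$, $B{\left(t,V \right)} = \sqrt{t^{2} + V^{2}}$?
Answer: $-2752109580 - 331320 \sqrt{29} \approx -2.7539 \cdot 10^{9}$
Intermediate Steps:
$B{\left(t,V \right)} = \sqrt{V^{2} + t^{2}}$
$d{\left(L \right)} = \left(3 + L\right)^{2}$
$\left(-40555 - 14665\right) \left(49801 + d{\left(B{\left(2,5 \right)} \right)}\right) = \left(-40555 - 14665\right) \left(49801 + \left(3 + \sqrt{5^{2} + 2^{2}}\right)^{2}\right) = - 55220 \left(49801 + \left(3 + \sqrt{25 + 4}\right)^{2}\right) = - 55220 \left(49801 + \left(3 + \sqrt{29}\right)^{2}\right) = -2750011220 - 55220 \left(3 + \sqrt{29}\right)^{2}$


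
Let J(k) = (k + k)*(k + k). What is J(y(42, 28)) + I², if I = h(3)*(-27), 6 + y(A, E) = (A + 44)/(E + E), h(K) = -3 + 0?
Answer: 1301581/196 ≈ 6640.7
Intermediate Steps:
h(K) = -3
y(A, E) = -6 + (44 + A)/(2*E) (y(A, E) = -6 + (A + 44)/(E + E) = -6 + (44 + A)/((2*E)) = -6 + (44 + A)*(1/(2*E)) = -6 + (44 + A)/(2*E))
J(k) = 4*k² (J(k) = (2*k)*(2*k) = 4*k²)
I = 81 (I = -3*(-27) = 81)
J(y(42, 28)) + I² = 4*((½)*(44 + 42 - 12*28)/28)² + 81² = 4*((½)*(1/28)*(44 + 42 - 336))² + 6561 = 4*((½)*(1/28)*(-250))² + 6561 = 4*(-125/28)² + 6561 = 4*(15625/784) + 6561 = 15625/196 + 6561 = 1301581/196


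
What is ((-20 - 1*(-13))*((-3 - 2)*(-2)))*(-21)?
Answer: 1470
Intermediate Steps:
((-20 - 1*(-13))*((-3 - 2)*(-2)))*(-21) = ((-20 + 13)*(-5*(-2)))*(-21) = -7*10*(-21) = -70*(-21) = 1470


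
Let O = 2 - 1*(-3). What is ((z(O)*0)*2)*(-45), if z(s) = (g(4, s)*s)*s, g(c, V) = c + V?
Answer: 0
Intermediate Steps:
O = 5 (O = 2 + 3 = 5)
g(c, V) = V + c
z(s) = s²*(4 + s) (z(s) = ((s + 4)*s)*s = ((4 + s)*s)*s = (s*(4 + s))*s = s²*(4 + s))
((z(O)*0)*2)*(-45) = (((5²*(4 + 5))*0)*2)*(-45) = (((25*9)*0)*2)*(-45) = ((225*0)*2)*(-45) = (0*2)*(-45) = 0*(-45) = 0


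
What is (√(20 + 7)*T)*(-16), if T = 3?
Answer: -144*√3 ≈ -249.42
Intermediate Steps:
(√(20 + 7)*T)*(-16) = (√(20 + 7)*3)*(-16) = (√27*3)*(-16) = ((3*√3)*3)*(-16) = (9*√3)*(-16) = -144*√3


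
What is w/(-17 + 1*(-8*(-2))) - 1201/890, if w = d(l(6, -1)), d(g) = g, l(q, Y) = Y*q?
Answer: 4139/890 ≈ 4.6506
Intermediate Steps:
w = -6 (w = -1*6 = -6)
w/(-17 + 1*(-8*(-2))) - 1201/890 = -6/(-17 + 1*(-8*(-2))) - 1201/890 = -6/(-17 + 1*16) - 1201*1/890 = -6/(-17 + 16) - 1201/890 = -6/(-1) - 1201/890 = -6*(-1) - 1201/890 = 6 - 1201/890 = 4139/890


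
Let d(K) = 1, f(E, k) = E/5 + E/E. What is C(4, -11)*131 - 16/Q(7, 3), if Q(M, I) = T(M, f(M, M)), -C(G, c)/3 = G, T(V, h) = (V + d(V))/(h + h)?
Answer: -7908/5 ≈ -1581.6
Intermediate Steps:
f(E, k) = 1 + E/5 (f(E, k) = E*(1/5) + 1 = E/5 + 1 = 1 + E/5)
T(V, h) = (1 + V)/(2*h) (T(V, h) = (V + 1)/(h + h) = (1 + V)/((2*h)) = (1 + V)*(1/(2*h)) = (1 + V)/(2*h))
C(G, c) = -3*G
Q(M, I) = (1 + M)/(2*(1 + M/5))
C(4, -11)*131 - 16/Q(7, 3) = -3*4*131 - 16*2*(5 + 7)/(5*(1 + 7)) = -12*131 - 16/((5/2)*8/12) = -1572 - 16/((5/2)*(1/12)*8) = -1572 - 16/5/3 = -1572 - 16*3/5 = -1572 - 48/5 = -7908/5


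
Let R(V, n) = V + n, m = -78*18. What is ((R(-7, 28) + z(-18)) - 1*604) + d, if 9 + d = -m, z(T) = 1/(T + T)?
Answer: 29231/36 ≈ 811.97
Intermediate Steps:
m = -1404
z(T) = 1/(2*T)
d = 1395 (d = -9 - 1*(-1404) = -9 + 1404 = 1395)
((R(-7, 28) + z(-18)) - 1*604) + d = (((-7 + 28) + (½)/(-18)) - 1*604) + 1395 = ((21 + (½)*(-1/18)) - 604) + 1395 = ((21 - 1/36) - 604) + 1395 = (755/36 - 604) + 1395 = -20989/36 + 1395 = 29231/36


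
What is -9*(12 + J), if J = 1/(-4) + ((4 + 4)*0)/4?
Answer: -423/4 ≈ -105.75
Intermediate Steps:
J = -1/4 (J = 1*(-1/4) + (8*0)*(1/4) = -1/4 + 0*(1/4) = -1/4 + 0 = -1/4 ≈ -0.25000)
-9*(12 + J) = -9*(12 - 1/4) = -9*47/4 = -423/4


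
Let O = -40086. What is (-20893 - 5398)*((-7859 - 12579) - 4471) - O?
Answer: 654922605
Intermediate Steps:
(-20893 - 5398)*((-7859 - 12579) - 4471) - O = (-20893 - 5398)*((-7859 - 12579) - 4471) - 1*(-40086) = -26291*(-20438 - 4471) + 40086 = -26291*(-24909) + 40086 = 654882519 + 40086 = 654922605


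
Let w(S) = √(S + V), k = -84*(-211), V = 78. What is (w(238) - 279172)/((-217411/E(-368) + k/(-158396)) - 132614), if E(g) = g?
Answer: 581173569472/274842981381 - 4163552*√79/274842981381 ≈ 2.1144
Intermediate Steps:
k = 17724
w(S) = √(78 + S) (w(S) = √(S + 78) = √(78 + S))
(w(238) - 279172)/((-217411/E(-368) + k/(-158396)) - 132614) = (√(78 + 238) - 279172)/((-217411/(-368) + 17724/(-158396)) - 132614) = (√316 - 279172)/((-217411*(-1/368) + 17724*(-1/158396)) - 132614) = (2*√79 - 279172)/((217411/368 - 633/5657) - 132614) = (-279172 + 2*√79)/(1229661083/2081776 - 132614) = (-279172 + 2*√79)/(-274842981381/2081776) = (-279172 + 2*√79)*(-2081776/274842981381) = 581173569472/274842981381 - 4163552*√79/274842981381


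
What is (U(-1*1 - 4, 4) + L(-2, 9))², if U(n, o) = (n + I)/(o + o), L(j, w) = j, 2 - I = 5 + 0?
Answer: 9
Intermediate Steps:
I = -3 (I = 2 - (5 + 0) = 2 - 1*5 = 2 - 5 = -3)
U(n, o) = (-3 + n)/(2*o) (U(n, o) = (n - 3)/(o + o) = (-3 + n)/((2*o)) = (-3 + n)*(1/(2*o)) = (-3 + n)/(2*o))
(U(-1*1 - 4, 4) + L(-2, 9))² = ((½)*(-3 + (-1*1 - 4))/4 - 2)² = ((½)*(¼)*(-3 + (-1 - 4)) - 2)² = ((½)*(¼)*(-3 - 5) - 2)² = ((½)*(¼)*(-8) - 2)² = (-1 - 2)² = (-3)² = 9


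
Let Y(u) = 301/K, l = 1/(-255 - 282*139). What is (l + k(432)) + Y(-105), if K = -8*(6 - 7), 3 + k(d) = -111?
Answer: -24105791/315624 ≈ -76.375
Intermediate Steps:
k(d) = -114 (k(d) = -3 - 111 = -114)
K = 8 (K = -8*(-1) = 8)
l = -1/39453 (l = 1/(-255 - 39198) = 1/(-39453) = -1/39453 ≈ -2.5347e-5)
Y(u) = 301/8
(l + k(432)) + Y(-105) = (-1/39453 - 114) + 301/8 = -4497643/39453 + 301/8 = -24105791/315624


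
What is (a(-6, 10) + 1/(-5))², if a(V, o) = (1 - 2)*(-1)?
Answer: 16/25 ≈ 0.64000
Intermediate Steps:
a(V, o) = 1 (a(V, o) = -1*(-1) = 1)
(a(-6, 10) + 1/(-5))² = (1 + 1/(-5))² = (1 - ⅕)² = (⅘)² = 16/25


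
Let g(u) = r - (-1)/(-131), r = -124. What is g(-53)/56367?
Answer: -1805/820453 ≈ -0.0022000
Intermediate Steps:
g(u) = -16245/131 (g(u) = -124 - (-1)/(-131) = -124 - (-1)*(-1)/131 = -124 - 1*1/131 = -124 - 1/131 = -16245/131)
g(-53)/56367 = -16245/131/56367 = -16245/131*1/56367 = -1805/820453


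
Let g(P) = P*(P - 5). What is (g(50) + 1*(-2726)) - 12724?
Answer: -13200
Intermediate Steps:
g(P) = P*(-5 + P)
(g(50) + 1*(-2726)) - 12724 = (50*(-5 + 50) + 1*(-2726)) - 12724 = (50*45 - 2726) - 12724 = (2250 - 2726) - 12724 = -476 - 12724 = -13200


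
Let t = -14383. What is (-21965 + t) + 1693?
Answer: -34655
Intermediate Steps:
(-21965 + t) + 1693 = (-21965 - 14383) + 1693 = -36348 + 1693 = -34655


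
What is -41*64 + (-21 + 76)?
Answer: -2569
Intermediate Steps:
-41*64 + (-21 + 76) = -2624 + 55 = -2569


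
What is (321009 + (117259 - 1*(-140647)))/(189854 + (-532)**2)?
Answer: 578915/472878 ≈ 1.2242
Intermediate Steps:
(321009 + (117259 - 1*(-140647)))/(189854 + (-532)**2) = (321009 + (117259 + 140647))/(189854 + 283024) = (321009 + 257906)/472878 = 578915*(1/472878) = 578915/472878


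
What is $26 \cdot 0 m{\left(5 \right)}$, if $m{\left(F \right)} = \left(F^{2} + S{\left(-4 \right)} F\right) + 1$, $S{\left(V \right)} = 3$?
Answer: $0$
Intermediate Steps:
$m{\left(F \right)} = 1 + F^{2} + 3 F$ ($m{\left(F \right)} = \left(F^{2} + 3 F\right) + 1 = 1 + F^{2} + 3 F$)
$26 \cdot 0 m{\left(5 \right)} = 26 \cdot 0 \left(1 + 5^{2} + 3 \cdot 5\right) = 0 \left(1 + 25 + 15\right) = 0 \cdot 41 = 0$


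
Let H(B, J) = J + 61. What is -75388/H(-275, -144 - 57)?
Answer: 18847/35 ≈ 538.49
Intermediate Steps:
H(B, J) = 61 + J
-75388/H(-275, -144 - 57) = -75388/(61 + (-144 - 57)) = -75388/(61 - 201) = -75388/(-140) = -75388*(-1/140) = 18847/35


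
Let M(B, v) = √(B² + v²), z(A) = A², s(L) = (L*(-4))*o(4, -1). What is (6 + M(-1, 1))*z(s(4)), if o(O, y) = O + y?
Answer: 13824 + 2304*√2 ≈ 17082.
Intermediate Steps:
s(L) = -12*L (s(L) = (L*(-4))*(4 - 1) = -4*L*3 = -12*L)
(6 + M(-1, 1))*z(s(4)) = (6 + √((-1)² + 1²))*(-12*4)² = (6 + √(1 + 1))*(-48)² = (6 + √2)*2304 = 13824 + 2304*√2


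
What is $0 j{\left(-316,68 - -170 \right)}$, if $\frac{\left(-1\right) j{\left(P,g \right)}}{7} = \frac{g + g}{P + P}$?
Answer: $0$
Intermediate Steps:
$j{\left(P,g \right)} = - \frac{7 g}{P}$ ($j{\left(P,g \right)} = - 7 \frac{g + g}{P + P} = - 7 \frac{2 g}{2 P} = - 7 \cdot 2 g \frac{1}{2 P} = - 7 \frac{g}{P} = - \frac{7 g}{P}$)
$0 j{\left(-316,68 - -170 \right)} = 0 \left(- \frac{7 \left(68 - -170\right)}{-316}\right) = 0 \left(\left(-7\right) \left(68 + 170\right) \left(- \frac{1}{316}\right)\right) = 0 \left(\left(-7\right) 238 \left(- \frac{1}{316}\right)\right) = 0 \cdot \frac{833}{158} = 0$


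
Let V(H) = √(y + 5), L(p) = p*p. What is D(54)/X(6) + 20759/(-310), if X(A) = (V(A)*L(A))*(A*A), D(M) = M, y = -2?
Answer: -20759/310 + √3/72 ≈ -66.940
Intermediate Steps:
L(p) = p²
V(H) = √3 (V(H) = √(-2 + 5) = √3)
X(A) = √3*A⁴ (X(A) = (√3*A²)*(A*A) = (√3*A²)*A² = √3*A⁴)
D(54)/X(6) + 20759/(-310) = 54/((√3*6⁴)) + 20759/(-310) = 54/((√3*1296)) + 20759*(-1/310) = 54/((1296*√3)) - 20759/310 = 54*(√3/3888) - 20759/310 = √3/72 - 20759/310 = -20759/310 + √3/72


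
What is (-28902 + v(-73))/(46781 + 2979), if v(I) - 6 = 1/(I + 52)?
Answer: -606817/1044960 ≈ -0.58071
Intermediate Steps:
v(I) = 6 + 1/(52 + I) (v(I) = 6 + 1/(I + 52) = 6 + 1/(52 + I))
(-28902 + v(-73))/(46781 + 2979) = (-28902 + (313 + 6*(-73))/(52 - 73))/(46781 + 2979) = (-28902 + (313 - 438)/(-21))/49760 = (-28902 - 1/21*(-125))*(1/49760) = (-28902 + 125/21)*(1/49760) = -606817/21*1/49760 = -606817/1044960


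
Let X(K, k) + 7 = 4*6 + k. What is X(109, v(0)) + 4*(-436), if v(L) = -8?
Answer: -1735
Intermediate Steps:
X(K, k) = 17 + k (X(K, k) = -7 + (4*6 + k) = -7 + (24 + k) = 17 + k)
X(109, v(0)) + 4*(-436) = (17 - 8) + 4*(-436) = 9 - 1744 = -1735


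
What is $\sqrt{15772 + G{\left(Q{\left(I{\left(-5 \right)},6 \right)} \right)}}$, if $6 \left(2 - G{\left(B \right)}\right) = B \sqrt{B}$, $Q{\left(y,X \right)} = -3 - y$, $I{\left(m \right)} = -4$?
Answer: $\frac{\sqrt{567858}}{6} \approx 125.59$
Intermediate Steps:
$G{\left(B \right)} = 2 - \frac{B^{\frac{3}{2}}}{6}$ ($G{\left(B \right)} = 2 - \frac{B \sqrt{B}}{6} = 2 - \frac{B^{\frac{3}{2}}}{6}$)
$\sqrt{15772 + G{\left(Q{\left(I{\left(-5 \right)},6 \right)} \right)}} = \sqrt{15772 + \left(2 - \frac{\left(-3 - -4\right)^{\frac{3}{2}}}{6}\right)} = \sqrt{15772 + \left(2 - \frac{\left(-3 + 4\right)^{\frac{3}{2}}}{6}\right)} = \sqrt{15772 + \left(2 - \frac{1^{\frac{3}{2}}}{6}\right)} = \sqrt{15772 + \left(2 - \frac{1}{6}\right)} = \sqrt{15772 + \frac{11}{6}} = \sqrt{\frac{94643}{6}} = \frac{\sqrt{567858}}{6}$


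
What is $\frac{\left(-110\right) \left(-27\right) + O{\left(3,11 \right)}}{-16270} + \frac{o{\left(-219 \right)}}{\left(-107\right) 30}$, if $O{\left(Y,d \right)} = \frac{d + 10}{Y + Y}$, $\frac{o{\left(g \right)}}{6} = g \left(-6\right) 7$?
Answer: $- \frac{60496913}{3481780} \approx -17.375$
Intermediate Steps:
$o{\left(g \right)} = - 252 g$ ($o{\left(g \right)} = 6 g \left(-6\right) 7 = 6 - 6 g 7 = 6 \left(- 42 g\right) = - 252 g$)
$O{\left(Y,d \right)} = \frac{10 + d}{2 Y}$
$\frac{\left(-110\right) \left(-27\right) + O{\left(3,11 \right)}}{-16270} + \frac{o{\left(-219 \right)}}{\left(-107\right) 30} = \frac{\left(-110\right) \left(-27\right) + \frac{10 + 11}{2 \cdot 3}}{-16270} + \frac{\left(-252\right) \left(-219\right)}{\left(-107\right) 30} = \left(2970 + \frac{1}{2} \cdot \frac{1}{3} \cdot 21\right) \left(- \frac{1}{16270}\right) + \frac{55188}{-3210} = \left(2970 + \frac{7}{2}\right) \left(- \frac{1}{16270}\right) + 55188 \left(- \frac{1}{3210}\right) = \frac{5947}{2} \left(- \frac{1}{16270}\right) - \frac{9198}{535} = - \frac{5947}{32540} - \frac{9198}{535} = - \frac{60496913}{3481780}$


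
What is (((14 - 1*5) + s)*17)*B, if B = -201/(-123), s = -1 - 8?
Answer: 0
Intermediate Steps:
s = -9
B = 67/41 (B = -201*(-1/123) = 67/41 ≈ 1.6341)
(((14 - 1*5) + s)*17)*B = (((14 - 1*5) - 9)*17)*(67/41) = (((14 - 5) - 9)*17)*(67/41) = ((9 - 9)*17)*(67/41) = (0*17)*(67/41) = 0*(67/41) = 0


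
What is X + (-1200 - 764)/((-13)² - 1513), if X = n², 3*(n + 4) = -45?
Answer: 121787/336 ≈ 362.46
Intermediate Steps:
n = -19 (n = -4 + (⅓)*(-45) = -4 - 15 = -19)
X = 361 (X = (-19)² = 361)
X + (-1200 - 764)/((-13)² - 1513) = 361 + (-1200 - 764)/((-13)² - 1513) = 361 - 1964/(169 - 1513) = 361 - 1964/(-1344) = 361 - 1964*(-1/1344) = 361 + 491/336 = 121787/336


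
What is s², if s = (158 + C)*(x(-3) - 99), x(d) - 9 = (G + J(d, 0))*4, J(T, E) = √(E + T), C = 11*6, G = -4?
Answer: 561369088 - 42549248*I*√3 ≈ 5.6137e+8 - 7.3697e+7*I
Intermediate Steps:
C = 66
x(d) = -7 + 4*√d (x(d) = 9 + (-4 + √(0 + d))*4 = 9 + (-4 + √d)*4 = 9 + (-16 + 4*√d) = -7 + 4*√d)
s = -23744 + 896*I*√3 (s = (158 + 66)*((-7 + 4*√(-3)) - 99) = 224*((-7 + 4*(I*√3)) - 99) = 224*((-7 + 4*I*√3) - 99) = 224*(-106 + 4*I*√3) = -23744 + 896*I*√3 ≈ -23744.0 + 1551.9*I)
s² = (-23744 + 896*I*√3)²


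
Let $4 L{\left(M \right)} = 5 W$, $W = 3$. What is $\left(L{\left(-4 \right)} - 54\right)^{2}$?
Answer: $\frac{40401}{16} \approx 2525.1$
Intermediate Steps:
$L{\left(M \right)} = \frac{15}{4}$ ($L{\left(M \right)} = \frac{5 \cdot 3}{4} = \frac{1}{4} \cdot 15 = \frac{15}{4}$)
$\left(L{\left(-4 \right)} - 54\right)^{2} = \left(\frac{15}{4} - 54\right)^{2} = \left(- \frac{201}{4}\right)^{2} = \frac{40401}{16}$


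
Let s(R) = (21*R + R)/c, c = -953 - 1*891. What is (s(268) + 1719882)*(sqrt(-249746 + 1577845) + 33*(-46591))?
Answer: -1219030975392384/461 + 792864128*sqrt(1328099)/461 ≈ -2.6423e+12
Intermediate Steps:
c = -1844 (c = -953 - 891 = -1844)
s(R) = -11*R/922 (s(R) = (21*R + R)/(-1844) = (22*R)*(-1/1844) = -11*R/922)
(s(268) + 1719882)*(sqrt(-249746 + 1577845) + 33*(-46591)) = (-11/922*268 + 1719882)*(sqrt(-249746 + 1577845) + 33*(-46591)) = (-1474/461 + 1719882)*(sqrt(1328099) - 1537503) = 792864128*(-1537503 + sqrt(1328099))/461 = -1219030975392384/461 + 792864128*sqrt(1328099)/461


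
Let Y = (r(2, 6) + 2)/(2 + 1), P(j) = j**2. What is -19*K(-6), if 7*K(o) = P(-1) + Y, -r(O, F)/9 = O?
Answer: 247/21 ≈ 11.762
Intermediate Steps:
r(O, F) = -9*O
Y = -16/3 (Y = (-9*2 + 2)/(2 + 1) = (-18 + 2)/3 = -16*1/3 = -16/3 ≈ -5.3333)
K(o) = -13/21 (K(o) = ((-1)**2 - 16/3)/7 = (1 - 16/3)/7 = (1/7)*(-13/3) = -13/21)
-19*K(-6) = -19*(-13/21) = 247/21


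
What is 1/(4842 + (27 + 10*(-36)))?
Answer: 1/4509 ≈ 0.00022178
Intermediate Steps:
1/(4842 + (27 + 10*(-36))) = 1/(4842 + (27 - 360)) = 1/(4842 - 333) = 1/4509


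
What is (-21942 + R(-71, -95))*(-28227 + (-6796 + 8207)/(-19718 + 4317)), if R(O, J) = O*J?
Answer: 6606522481286/15401 ≈ 4.2897e+8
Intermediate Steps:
R(O, J) = J*O
(-21942 + R(-71, -95))*(-28227 + (-6796 + 8207)/(-19718 + 4317)) = (-21942 - 95*(-71))*(-28227 + (-6796 + 8207)/(-19718 + 4317)) = (-21942 + 6745)*(-28227 + 1411/(-15401)) = -15197*(-28227 + 1411*(-1/15401)) = -15197*(-28227 - 1411/15401) = -15197*(-434725438/15401) = 6606522481286/15401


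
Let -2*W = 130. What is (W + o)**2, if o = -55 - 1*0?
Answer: 14400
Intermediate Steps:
o = -55 (o = -55 + 0 = -55)
W = -65 (W = -1/2*130 = -65)
(W + o)**2 = (-65 - 55)**2 = (-120)**2 = 14400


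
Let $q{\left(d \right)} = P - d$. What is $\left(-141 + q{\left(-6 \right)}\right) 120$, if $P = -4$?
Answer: $-16680$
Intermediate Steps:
$q{\left(d \right)} = -4 - d$
$\left(-141 + q{\left(-6 \right)}\right) 120 = \left(-141 - -2\right) 120 = \left(-141 + \left(-4 + 6\right)\right) 120 = \left(-141 + 2\right) 120 = \left(-139\right) 120 = -16680$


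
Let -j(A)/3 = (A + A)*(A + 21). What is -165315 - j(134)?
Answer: -40695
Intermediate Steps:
j(A) = -6*A*(21 + A) (j(A) = -3*(A + A)*(A + 21) = -3*2*A*(21 + A) = -6*A*(21 + A))
-165315 - j(134) = -165315 - (-6)*134*(21 + 134) = -165315 - (-6)*134*155 = -165315 - 1*(-124620) = -165315 + 124620 = -40695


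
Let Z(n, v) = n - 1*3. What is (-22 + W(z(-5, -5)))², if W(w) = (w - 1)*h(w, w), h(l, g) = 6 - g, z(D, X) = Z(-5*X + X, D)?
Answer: 39204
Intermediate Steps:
Z(n, v) = -3 + n (Z(n, v) = n - 3 = -3 + n)
z(D, X) = -3 - 4*X (z(D, X) = -3 + (-5*X + X) = -3 - 4*X)
W(w) = (-1 + w)*(6 - w) (W(w) = (w - 1)*(6 - w) = (-1 + w)*(6 - w))
(-22 + W(z(-5, -5)))² = (-22 - (-1 + (-3 - 4*(-5)))*(-6 + (-3 - 4*(-5))))² = (-22 - (-1 + (-3 + 20))*(-6 + (-3 + 20)))² = (-22 - (-1 + 17)*(-6 + 17))² = (-22 - 1*16*11)² = (-22 - 176)² = (-198)² = 39204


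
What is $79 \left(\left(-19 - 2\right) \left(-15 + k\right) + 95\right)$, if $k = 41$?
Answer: $-35629$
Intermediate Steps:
$79 \left(\left(-19 - 2\right) \left(-15 + k\right) + 95\right) = 79 \left(\left(-19 - 2\right) \left(-15 + 41\right) + 95\right) = 79 \left(\left(-21\right) 26 + 95\right) = 79 \left(-546 + 95\right) = 79 \left(-451\right) = -35629$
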